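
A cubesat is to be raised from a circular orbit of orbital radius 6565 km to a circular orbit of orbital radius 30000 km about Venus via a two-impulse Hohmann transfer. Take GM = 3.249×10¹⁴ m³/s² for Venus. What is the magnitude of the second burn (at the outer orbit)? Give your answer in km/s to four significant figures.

Δv ≈ 1.319 km/s

r₁ = 6565 km = 6.565×10⁶ m.
r₂ = 30000 km = 3.000×10⁷ m.
Transfer ellipse a_t = (r₁ + r₂)/2 = 1.828×10⁷ m.
At r₁: circular v_c1 = √(μ/r₁) = 7035 m/s; transfer-periapsis v_p = √[μ(2/r₁ − 1/a_t)] = 9012 m/s.
At r₂: circular v_c2 = √(μ/r₂) = 3291 m/s; transfer-apoapsis v_a = √[μ(2/r₂ − 1/a_t)] = 1972 m/s.
Δv₂ = v_c2 − v_a = 1319 m/s.
= 1.319 km/s.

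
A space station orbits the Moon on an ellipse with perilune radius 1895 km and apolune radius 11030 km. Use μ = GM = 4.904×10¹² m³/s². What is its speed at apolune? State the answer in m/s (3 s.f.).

Semi-major axis a = (r_p + r_a)/2 = 6462.5 km = 6.462×10⁶ m.
Vis-viva: v² = μ(2/r − 1/a) = 4.904×10¹² × (1.813×10⁻⁷ − 1.547×10⁻⁷) = 1.304×10⁵ m²/s².
v = 361.1 m/s.

v ≈ 361 m/s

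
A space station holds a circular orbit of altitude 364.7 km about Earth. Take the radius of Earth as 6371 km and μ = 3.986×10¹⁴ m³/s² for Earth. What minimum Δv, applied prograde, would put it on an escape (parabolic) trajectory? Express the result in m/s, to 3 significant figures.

r = 6371 + 364.7 = 6735.7 km = 6.7357×10⁶ m.
Circular speed v_c = √(μ/r) = 7693 m/s.
Escape speed v_esc = √(2μ/r) = √2 × v_c = 10880 m/s.
Δv = v_esc − v_c = 3186 m/s.

Δv ≈ 3190 m/s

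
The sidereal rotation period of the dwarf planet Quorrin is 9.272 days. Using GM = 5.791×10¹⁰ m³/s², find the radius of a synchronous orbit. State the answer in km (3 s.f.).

T = 9.272 days = 8.011×10⁵ s.
A synchronous orbit has period T, so by Kepler's third law a = (μT²/4π²)^(1/3).
μT²/4π² = 5.791×10¹⁰ × (8.011×10⁵)² / 39.48 = 9.414×10²⁰ m³.
a = 9.801×10⁶ m = 9800.7 km.

r_sync ≈ 9800 km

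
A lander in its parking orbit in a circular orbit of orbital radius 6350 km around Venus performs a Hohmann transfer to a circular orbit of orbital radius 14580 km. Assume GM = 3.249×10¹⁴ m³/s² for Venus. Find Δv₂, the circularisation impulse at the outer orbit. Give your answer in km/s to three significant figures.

Δv ≈ 1.04 km/s

r₁ = 6350 km = 6.350×10⁶ m.
r₂ = 14580 km = 1.458×10⁷ m.
Transfer ellipse a_t = (r₁ + r₂)/2 = 1.046×10⁷ m.
At r₁: circular v_c1 = √(μ/r₁) = 7153 m/s; transfer-periapsis v_p = √[μ(2/r₁ − 1/a_t)] = 8443 m/s.
At r₂: circular v_c2 = √(μ/r₂) = 4721 m/s; transfer-apoapsis v_a = √[μ(2/r₂ − 1/a_t)] = 3677 m/s.
Δv₂ = v_c2 − v_a = 1043 m/s.
= 1.043 km/s.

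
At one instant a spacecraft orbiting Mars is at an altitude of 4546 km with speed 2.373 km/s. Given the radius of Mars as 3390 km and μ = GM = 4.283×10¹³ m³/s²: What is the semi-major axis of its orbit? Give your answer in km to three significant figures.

a ≈ 8300 km

r = 3390 + 4546 = 7936.0 km = 7.936×10⁶ m.
Specific orbital energy ε = v²/2 − μ/r = (2373)²/2 − 4.283×10¹³/7.936×10⁶ = -2.581×10⁶ J/kg.
Since ε = −μ/(2a), a = −μ/(2ε) = 8.296×10⁶ m = 8296.0 km.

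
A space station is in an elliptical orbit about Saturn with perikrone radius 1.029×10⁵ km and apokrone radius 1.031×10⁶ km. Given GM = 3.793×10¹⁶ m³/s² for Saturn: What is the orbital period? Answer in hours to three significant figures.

T ≈ 121 hours

Semi-major axis a = (r_p + r_a)/2 = (1.0290×10⁵ + 1.0310×10⁶)/2 = 5.6695×10⁵ km = 5.670×10⁸ m.
By Kepler's third law T = 2π√(a³/μ) = 2π × 6.931×10⁴ = 4.355×10⁵ s.
= 121.0 hours.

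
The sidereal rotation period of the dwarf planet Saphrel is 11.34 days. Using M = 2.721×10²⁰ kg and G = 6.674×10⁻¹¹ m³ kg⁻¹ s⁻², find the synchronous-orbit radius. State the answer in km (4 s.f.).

r_sync ≈ 7615 km

μ = GM = 6.674×10⁻¹¹ × 2.721×10²⁰ = 1.816×10¹⁰ m³/s².
T = 11.34 days = 9.798×10⁵ s.
A synchronous orbit has period T, so by Kepler's third law a = (μT²/4π²)^(1/3).
μT²/4π² = 1.816×10¹⁰ × (9.798×10⁵)² / 39.48 = 4.416×10²⁰ m³.
a = 7.615×10⁶ m = 7615.0 km.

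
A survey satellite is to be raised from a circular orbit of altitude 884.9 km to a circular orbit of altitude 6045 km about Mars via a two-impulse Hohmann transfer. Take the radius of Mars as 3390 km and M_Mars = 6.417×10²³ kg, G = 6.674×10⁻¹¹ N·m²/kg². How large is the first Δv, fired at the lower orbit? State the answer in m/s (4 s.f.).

μ = GM = 6.674×10⁻¹¹ × 6.417×10²³ = 4.283×10¹³ m³/s².
r₁ = 3390 + 884.9 = 4274.9 km = 4.2749×10⁶ m.
r₂ = 3390 + 6045 = 9435.0 km = 9.4350×10⁶ m.
Transfer ellipse a_t = (r₁ + r₂)/2 = 6.855×10⁶ m.
At r₁: circular v_c1 = √(μ/r₁) = 3165 m/s; transfer-periapsis v_p = √[μ(2/r₁ − 1/a_t)] = 3713 m/s.
Δv₁ = v_p − v_c1 = 548.2 m/s.

Δv ≈ 548.2 m/s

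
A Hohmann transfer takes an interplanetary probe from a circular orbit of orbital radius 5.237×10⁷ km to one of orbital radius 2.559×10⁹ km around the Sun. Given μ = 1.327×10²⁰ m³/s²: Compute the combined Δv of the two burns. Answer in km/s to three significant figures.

Δv_total ≈ 25.9 km/s

r₁ = 5.237×10⁷ km = 5.237×10¹⁰ m.
r₂ = 2.559×10⁹ km = 2.559×10¹² m.
Transfer ellipse a_t = (r₁ + r₂)/2 = 1.306×10¹² m.
At r₁: circular v_c1 = √(μ/r₁) = 50340 m/s; transfer-perihelion v_p = √[μ(2/r₁ − 1/a_t)] = 70470 m/s.
Δv₁ = v_p − v_c1 = 20130 m/s.
At r₂: circular v_c2 = √(μ/r₂) = 7201 m/s; transfer-aphelion v_a = √[μ(2/r₂ − 1/a_t)] = 1442 m/s.
Δv₂ = v_c2 − v_a = 5759 m/s.
Total Δv = Δv₁ + Δv₂ = 25890 m/s = 25.89 km/s.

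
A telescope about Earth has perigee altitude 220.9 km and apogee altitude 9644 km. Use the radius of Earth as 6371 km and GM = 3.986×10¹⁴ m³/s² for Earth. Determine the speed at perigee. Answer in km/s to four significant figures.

v ≈ 9.256 km/s

r_p = 6371 + 220.9 = 6591.9 km = 6.5919×10⁶ m.
r_a = 6371 + 9644 = 16015 km = 1.6015×10⁷ m.
Semi-major axis a = (r_p + r_a)/2 = 11303 km = 1.130×10⁷ m.
Vis-viva: v² = μ(2/r − 1/a) = 3.986×10¹⁴ × (3.034×10⁻⁷ − 8.847×10⁻⁸) = 8.567×10⁷ m²/s².
v = 9256 m/s = 9.256 km/s.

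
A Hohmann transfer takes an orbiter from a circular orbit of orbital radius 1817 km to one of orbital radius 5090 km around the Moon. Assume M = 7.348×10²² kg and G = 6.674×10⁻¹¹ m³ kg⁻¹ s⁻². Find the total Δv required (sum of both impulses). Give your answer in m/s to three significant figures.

μ = GM = 6.674×10⁻¹¹ × 7.348×10²² = 4.904×10¹² m³/s².
r₁ = 1817 km = 1.817×10⁶ m.
r₂ = 5090 km = 5.090×10⁶ m.
Transfer ellipse a_t = (r₁ + r₂)/2 = 3.454×10⁶ m.
At r₁: circular v_c1 = √(μ/r₁) = 1643 m/s; transfer-perilune v_p = √[μ(2/r₁ − 1/a_t)] = 1994 m/s.
Δv₁ = v_p − v_c1 = 351.6 m/s.
At r₂: circular v_c2 = √(μ/r₂) = 981.6 m/s; transfer-apolune v_a = √[μ(2/r₂ − 1/a_t)] = 712.0 m/s.
Δv₂ = v_c2 − v_a = 269.6 m/s.
Total Δv = Δv₁ + Δv₂ = 621.2 m/s.

Δv_total ≈ 621 m/s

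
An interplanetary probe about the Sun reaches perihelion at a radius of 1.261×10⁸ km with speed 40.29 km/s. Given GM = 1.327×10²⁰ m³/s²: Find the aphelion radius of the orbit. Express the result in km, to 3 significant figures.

aphelion radius ≈ 4.25×10⁸ km

r_p = 1.261×10¹¹ m.
Specific energy ε = v²/2 − μ/r = -2.407×10⁸ J/kg, so a = −μ/(2ε) = 2.757×10¹¹ m.
The apsides satisfy r_p + r_a = 2a, so the aphelion radius is 2a − r_p = 4.252×10¹¹ m = 4.2521×10⁸ km.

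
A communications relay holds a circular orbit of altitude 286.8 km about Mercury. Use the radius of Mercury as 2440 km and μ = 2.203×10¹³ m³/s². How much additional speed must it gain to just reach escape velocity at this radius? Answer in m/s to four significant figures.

r = 2440 + 286.8 = 2726.8 km = 2.7268×10⁶ m.
Circular speed v_c = √(μ/r) = 2842 m/s.
Escape speed v_esc = √(2μ/r) = √2 × v_c = 4020 m/s.
Δv = v_esc − v_c = 1177 m/s.

Δv ≈ 1177 m/s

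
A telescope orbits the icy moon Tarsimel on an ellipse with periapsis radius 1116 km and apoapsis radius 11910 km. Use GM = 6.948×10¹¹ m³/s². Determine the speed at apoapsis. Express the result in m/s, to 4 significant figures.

Semi-major axis a = (r_p + r_a)/2 = 6513.0 km = 6.513×10⁶ m.
Vis-viva: v² = μ(2/r − 1/a) = 6.948×10¹¹ × (1.679×10⁻⁷ − 1.535×10⁻⁷) = 9.996×10³ m²/s².
v = 99.98 m/s.

v ≈ 99.98 m/s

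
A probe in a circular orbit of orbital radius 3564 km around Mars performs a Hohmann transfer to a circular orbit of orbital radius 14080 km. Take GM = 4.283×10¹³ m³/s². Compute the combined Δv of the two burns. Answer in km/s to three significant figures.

Δv_total ≈ 1.55 km/s

r₁ = 3564 km = 3.564×10⁶ m.
r₂ = 14080 km = 1.408×10⁷ m.
Transfer ellipse a_t = (r₁ + r₂)/2 = 8.822×10⁶ m.
At r₁: circular v_c1 = √(μ/r₁) = 3467 m/s; transfer-periapsis v_p = √[μ(2/r₁ − 1/a_t)] = 4379 m/s.
Δv₁ = v_p − v_c1 = 912.9 m/s.
At r₂: circular v_c2 = √(μ/r₂) = 1744 m/s; transfer-apoapsis v_a = √[μ(2/r₂ − 1/a_t)] = 1109 m/s.
Δv₂ = v_c2 − v_a = 635.5 m/s.
Total Δv = Δv₁ + Δv₂ = 1548 m/s = 1.548 km/s.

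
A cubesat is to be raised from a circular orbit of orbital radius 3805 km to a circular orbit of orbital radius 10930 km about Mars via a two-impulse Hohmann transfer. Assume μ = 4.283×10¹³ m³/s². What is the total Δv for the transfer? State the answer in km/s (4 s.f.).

r₁ = 3805 km = 3.805×10⁶ m.
r₂ = 10930 km = 1.093×10⁷ m.
Transfer ellipse a_t = (r₁ + r₂)/2 = 7.368×10⁶ m.
At r₁: circular v_c1 = √(μ/r₁) = 3355 m/s; transfer-periapsis v_p = √[μ(2/r₁ − 1/a_t)] = 4086 m/s.
Δv₁ = v_p − v_c1 = 731.4 m/s.
At r₂: circular v_c2 = √(μ/r₂) = 1980 m/s; transfer-apoapsis v_a = √[μ(2/r₂ − 1/a_t)] = 1423 m/s.
Δv₂ = v_c2 − v_a = 556.9 m/s.
Total Δv = Δv₁ + Δv₂ = 1288 m/s = 1.288 km/s.

Δv_total ≈ 1.288 km/s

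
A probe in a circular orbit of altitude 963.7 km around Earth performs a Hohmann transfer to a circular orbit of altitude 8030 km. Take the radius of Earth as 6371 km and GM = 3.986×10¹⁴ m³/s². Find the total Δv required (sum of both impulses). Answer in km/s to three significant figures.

Δv_total ≈ 2.05 km/s

r₁ = 6371 + 963.7 = 7334.7 km = 7.3347×10⁶ m.
r₂ = 6371 + 8030 = 14401 km = 1.4401×10⁷ m.
Transfer ellipse a_t = (r₁ + r₂)/2 = 1.087×10⁷ m.
At r₁: circular v_c1 = √(μ/r₁) = 7372 m/s; transfer-perigee v_p = √[μ(2/r₁ − 1/a_t)] = 8486 m/s.
Δv₁ = v_p − v_c1 = 1114 m/s.
At r₂: circular v_c2 = √(μ/r₂) = 5261 m/s; transfer-apogee v_a = √[μ(2/r₂ − 1/a_t)] = 4322 m/s.
Δv₂ = v_c2 − v_a = 939.0 m/s.
Total Δv = Δv₁ + Δv₂ = 2053 m/s = 2.053 km/s.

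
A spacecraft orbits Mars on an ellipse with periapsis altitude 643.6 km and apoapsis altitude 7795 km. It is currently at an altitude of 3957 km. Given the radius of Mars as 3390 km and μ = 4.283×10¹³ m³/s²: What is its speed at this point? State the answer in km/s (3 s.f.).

r_p = 3390 + 643.6 = 4033.6 km = 4.0336×10⁶ m.
r_a = 3390 + 7795 = 11185 km = 1.1185×10⁷ m.
r = 3390 + 3957 = 7347.0 km = 7.347×10⁶ m.
Semi-major axis a = (r_p + r_a)/2 = 7609.3 km = 7.609×10⁶ m.
Vis-viva: v² = μ(2/r − 1/a) = 4.283×10¹³ × (2.722×10⁻⁷ − 1.314×10⁻⁷) = 6.031×10⁶ m²/s².
v = 2456 m/s = 2.456 km/s.

v ≈ 2.46 km/s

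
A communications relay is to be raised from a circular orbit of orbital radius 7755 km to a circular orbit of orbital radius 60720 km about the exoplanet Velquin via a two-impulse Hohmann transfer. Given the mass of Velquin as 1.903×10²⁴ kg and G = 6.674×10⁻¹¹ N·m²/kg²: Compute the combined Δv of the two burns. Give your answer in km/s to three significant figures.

Δv_total ≈ 2.10 km/s

μ = GM = 6.674×10⁻¹¹ × 1.903×10²⁴ = 1.270×10¹⁴ m³/s².
r₁ = 7755 km = 7.755×10⁶ m.
r₂ = 60720 km = 6.072×10⁷ m.
Transfer ellipse a_t = (r₁ + r₂)/2 = 3.424×10⁷ m.
At r₁: circular v_c1 = √(μ/r₁) = 4047 m/s; transfer-periapsis v_p = √[μ(2/r₁ − 1/a_t)] = 5389 m/s.
Δv₁ = v_p − v_c1 = 1342 m/s.
At r₂: circular v_c2 = √(μ/r₂) = 1446 m/s; transfer-apoapsis v_a = √[μ(2/r₂ − 1/a_t)] = 688.3 m/s.
Δv₂ = v_c2 − v_a = 757.9 m/s.
Total Δv = Δv₁ + Δv₂ = 2100 m/s = 2.100 km/s.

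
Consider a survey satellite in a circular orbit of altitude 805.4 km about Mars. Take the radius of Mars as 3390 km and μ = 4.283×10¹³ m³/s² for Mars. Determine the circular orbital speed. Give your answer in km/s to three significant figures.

r = 3390 + 805.4 = 4195.4 km = 4.1954×10⁶ m.
For a circular orbit v = √(μ/r) = √(4.283×10¹³ / 4.195×10⁶) = √(1.021×10⁷) = 3195 m/s.
That is 3.195 km/s.

v ≈ 3.20 km/s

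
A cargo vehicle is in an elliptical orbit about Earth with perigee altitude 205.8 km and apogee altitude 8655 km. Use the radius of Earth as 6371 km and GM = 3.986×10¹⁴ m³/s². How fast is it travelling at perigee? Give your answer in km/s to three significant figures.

v ≈ 9.18 km/s

r_p = 6371 + 205.8 = 6576.8 km = 6.5768×10⁶ m.
r_a = 6371 + 8655 = 15026 km = 1.5026×10⁷ m.
Semi-major axis a = (r_p + r_a)/2 = 10801 km = 1.080×10⁷ m.
Vis-viva: v² = μ(2/r − 1/a) = 3.986×10¹⁴ × (3.041×10⁻⁷ − 9.258×10⁻⁸) = 8.431×10⁷ m²/s².
v = 9182 m/s = 9.182 km/s.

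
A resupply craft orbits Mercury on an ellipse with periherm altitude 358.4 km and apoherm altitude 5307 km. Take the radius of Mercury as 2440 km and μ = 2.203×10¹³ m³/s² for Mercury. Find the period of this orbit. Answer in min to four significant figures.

r_p = 2440 + 358.4 = 2798.4 km = 2.7984×10⁶ m.
r_a = 2440 + 5307 = 7747.0 km = 7.7470×10⁶ m.
Semi-major axis a = (r_p + r_a)/2 = (2798.4 + 7747.0)/2 = 5272.7 km = 5.273×10⁶ m.
By Kepler's third law T = 2π√(a³/μ) = 2π × 2.580×10³ = 1.621×10⁴ s.
= 270.1 min.

T ≈ 270.1 min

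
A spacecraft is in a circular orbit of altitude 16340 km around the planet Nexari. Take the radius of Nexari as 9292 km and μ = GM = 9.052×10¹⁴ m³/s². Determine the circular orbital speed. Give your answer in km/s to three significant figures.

v ≈ 5.94 km/s

r = 9292 + 16340 = 25632 km = 2.5632×10⁷ m.
For a circular orbit v = √(μ/r) = √(9.052×10¹⁴ / 2.563×10⁷) = √(3.532×10⁷) = 5943 m/s.
That is 5.943 km/s.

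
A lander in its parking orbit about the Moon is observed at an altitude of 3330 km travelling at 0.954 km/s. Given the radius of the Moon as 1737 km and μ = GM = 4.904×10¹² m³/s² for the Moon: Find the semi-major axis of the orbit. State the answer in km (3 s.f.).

a ≈ 4780 km

r = 1737 + 3330 = 5067.0 km = 5.067×10⁶ m.
Vis-viva rearranged: 1/a = 2/r − v²/μ = 3.947×10⁻⁷ − 1.856×10⁻⁷ = 2.091×10⁻⁷ m⁻¹.
a = 4.782×10⁶ m = 4781.8 km.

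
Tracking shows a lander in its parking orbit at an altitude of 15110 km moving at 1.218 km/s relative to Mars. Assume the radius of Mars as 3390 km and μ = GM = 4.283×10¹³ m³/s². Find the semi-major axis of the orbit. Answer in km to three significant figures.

r = 3390 + 15110 = 18500 km = 1.850×10⁷ m.
Vis-viva rearranged: 1/a = 2/r − v²/μ = 1.081×10⁻⁷ − 3.464×10⁻⁸ = 7.347×10⁻⁸ m⁻¹.
a = 1.361×10⁷ m = 13611 km.

a ≈ 13600 km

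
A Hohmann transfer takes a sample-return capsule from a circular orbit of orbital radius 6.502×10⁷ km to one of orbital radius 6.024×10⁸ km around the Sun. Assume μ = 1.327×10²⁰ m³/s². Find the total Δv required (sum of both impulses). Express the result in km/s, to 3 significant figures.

Δv_total ≈ 23.8 km/s

r₁ = 6.502×10⁷ km = 6.502×10¹⁰ m.
r₂ = 6.024×10⁸ km = 6.024×10¹¹ m.
Transfer ellipse a_t = (r₁ + r₂)/2 = 3.337×10¹¹ m.
At r₁: circular v_c1 = √(μ/r₁) = 45180 m/s; transfer-perihelion v_p = √[μ(2/r₁ − 1/a_t)] = 60700 m/s.
Δv₁ = v_p − v_c1 = 15520 m/s.
At r₂: circular v_c2 = √(μ/r₂) = 14840 m/s; transfer-aphelion v_a = √[μ(2/r₂ − 1/a_t)] = 6551 m/s.
Δv₂ = v_c2 − v_a = 8291 m/s.
Total Δv = Δv₁ + Δv₂ = 23810 m/s = 23.81 km/s.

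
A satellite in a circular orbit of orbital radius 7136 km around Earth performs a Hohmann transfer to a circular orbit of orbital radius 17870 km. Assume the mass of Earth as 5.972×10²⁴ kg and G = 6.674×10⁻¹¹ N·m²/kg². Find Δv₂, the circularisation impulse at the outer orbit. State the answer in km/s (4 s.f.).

μ = GM = 6.674×10⁻¹¹ × 5.972×10²⁴ = 3.986×10¹⁴ m³/s².
r₁ = 7136 km = 7.136×10⁶ m.
r₂ = 17870 km = 1.787×10⁷ m.
Transfer ellipse a_t = (r₁ + r₂)/2 = 1.250×10⁷ m.
At r₁: circular v_c1 = √(μ/r₁) = 7474 m/s; transfer-perigee v_p = √[μ(2/r₁ − 1/a_t)] = 8935 m/s.
At r₂: circular v_c2 = √(μ/r₂) = 4723 m/s; transfer-apogee v_a = √[μ(2/r₂ − 1/a_t)] = 3568 m/s.
Δv₂ = v_c2 − v_a = 1155 m/s.
= 1.155 km/s.

Δv ≈ 1.155 km/s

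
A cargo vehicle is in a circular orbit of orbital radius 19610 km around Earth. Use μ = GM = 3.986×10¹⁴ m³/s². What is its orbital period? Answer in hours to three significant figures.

r = 19610 km = 1.961×10⁷ m.
Kepler's third law: T = 2π√(r³/μ) = 2π√((1.961×10⁷)³ / 3.986×10¹⁴).
r³/μ = 1.892×10⁷ s², so T = 2π × 4.350×10³ = 2.733×10⁴ s.
Converting: 2.733×10⁴ s ÷ 3600 = 7.591 hours.

T ≈ 7.59 hours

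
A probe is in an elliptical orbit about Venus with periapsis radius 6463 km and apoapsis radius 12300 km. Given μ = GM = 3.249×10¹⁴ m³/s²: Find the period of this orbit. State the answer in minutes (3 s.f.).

Semi-major axis a = (r_p + r_a)/2 = (6463.0 + 12300)/2 = 9381.5 km = 9.382×10⁶ m.
By Kepler's third law T = 2π√(a³/μ) = 2π × 1.594×10³ = 1.002×10⁴ s.
= 166.9 minutes.

T ≈ 167 minutes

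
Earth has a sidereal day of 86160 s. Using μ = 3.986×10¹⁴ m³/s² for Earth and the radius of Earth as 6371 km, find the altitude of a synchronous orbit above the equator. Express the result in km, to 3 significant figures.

h_sync ≈ 35800 km

A synchronous orbit has period T, so by Kepler's third law a = (μT²/4π²)^(1/3).
μT²/4π² = 3.986×10¹⁴ × (8.616×10⁴)² / 39.48 = 7.495×10²² m³.
a = 4.216×10⁷ m = 42163 km.
Altitude h = a − R = 42163 − 6371 = 35792 km.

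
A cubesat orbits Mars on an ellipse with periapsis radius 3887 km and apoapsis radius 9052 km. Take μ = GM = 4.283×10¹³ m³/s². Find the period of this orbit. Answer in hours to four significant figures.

Semi-major axis a = (r_p + r_a)/2 = (3887.0 + 9052.0)/2 = 6469.5 km = 6.470×10⁶ m.
By Kepler's third law T = 2π√(a³/μ) = 2π × 2.514×10³ = 1.580×10⁴ s.
= 4.388 hours.

T ≈ 4.388 hours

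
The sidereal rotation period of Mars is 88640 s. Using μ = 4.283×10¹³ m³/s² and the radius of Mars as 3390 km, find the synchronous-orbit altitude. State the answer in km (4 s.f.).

h_sync ≈ 17040 km

A synchronous orbit has period T, so by Kepler's third law a = (μT²/4π²)^(1/3).
μT²/4π² = 4.283×10¹³ × (8.864×10⁴)² / 39.48 = 8.524×10²¹ m³.
a = 2.043×10⁷ m = 20428 km.
Altitude h = a − R = 20428 − 3390 = 17038 km.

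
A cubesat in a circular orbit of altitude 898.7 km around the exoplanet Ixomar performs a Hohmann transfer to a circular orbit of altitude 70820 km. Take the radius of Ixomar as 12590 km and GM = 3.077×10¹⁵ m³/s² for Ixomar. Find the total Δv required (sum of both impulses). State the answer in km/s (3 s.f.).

Δv_total ≈ 7.58 km/s

r₁ = 12590 + 898.7 = 13489 km = 1.3489×10⁷ m.
r₂ = 12590 + 70820 = 83410 km = 8.3410×10⁷ m.
Transfer ellipse a_t = (r₁ + r₂)/2 = 4.845×10⁷ m.
At r₁: circular v_c1 = √(μ/r₁) = 15100 m/s; transfer-periapsis v_p = √[μ(2/r₁ − 1/a_t)] = 19820 m/s.
Δv₁ = v_p − v_c1 = 4714 m/s.
At r₂: circular v_c2 = √(μ/r₂) = 6074 m/s; transfer-apoapsis v_a = √[μ(2/r₂ − 1/a_t)] = 3205 m/s.
Δv₂ = v_c2 − v_a = 2869 m/s.
Total Δv = Δv₁ + Δv₂ = 7583 m/s = 7.583 km/s.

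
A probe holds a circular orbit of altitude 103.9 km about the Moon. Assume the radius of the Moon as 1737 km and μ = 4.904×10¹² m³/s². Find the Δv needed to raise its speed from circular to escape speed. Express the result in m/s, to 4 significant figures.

r = 1737 + 103.9 = 1840.9 km = 1.8409×10⁶ m.
Circular speed v_c = √(μ/r) = 1632 m/s.
Escape speed v_esc = √(2μ/r) = √2 × v_c = 2308 m/s.
Δv = v_esc − v_c = 676.1 m/s.

Δv ≈ 676.1 m/s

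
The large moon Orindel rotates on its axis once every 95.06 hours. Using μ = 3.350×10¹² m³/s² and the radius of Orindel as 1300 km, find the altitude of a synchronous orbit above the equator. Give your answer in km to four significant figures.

T = 95.06 hours = 3.422×10⁵ s.
A synchronous orbit has period T, so by Kepler's third law a = (μT²/4π²)^(1/3).
μT²/4π² = 3.350×10¹² × (3.422×10⁵)² / 39.48 = 9.938×10²¹ m³.
a = 2.150×10⁷ m = 21500 km.
Altitude h = a − R = 21500 − 1300 = 20200 km.

h_sync ≈ 20200 km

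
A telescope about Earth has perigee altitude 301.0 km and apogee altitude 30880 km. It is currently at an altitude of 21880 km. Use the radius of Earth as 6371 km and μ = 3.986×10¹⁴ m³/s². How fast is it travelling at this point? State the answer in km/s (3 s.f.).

r_p = 6371 + 301.0 = 6672.0 km = 6.6720×10⁶ m.
r_a = 6371 + 30880 = 37251 km = 3.7251×10⁷ m.
r = 6371 + 21880 = 28251 km = 2.825×10⁷ m.
Semi-major axis a = (r_p + r_a)/2 = 21962 km = 2.196×10⁷ m.
Vis-viva: v² = μ(2/r − 1/a) = 3.986×10¹⁴ × (7.079×10⁻⁸ − 4.553×10⁻⁸) = 1.007×10⁷ m²/s².
v = 3173 m/s = 3.173 km/s.

v ≈ 3.17 km/s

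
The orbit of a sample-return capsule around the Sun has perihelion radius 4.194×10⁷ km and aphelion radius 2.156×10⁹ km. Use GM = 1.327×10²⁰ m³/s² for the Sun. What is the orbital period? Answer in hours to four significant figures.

T ≈ 174600 hours

Semi-major axis a = (r_p + r_a)/2 = (4.1940×10⁷ + 2.1560×10⁹)/2 = 1.0990×10⁹ km = 1.099×10¹² m.
By Kepler's third law T = 2π√(a³/μ) = 2π × 1.000×10⁸ = 6.284×10⁸ s.
= 1.746×10⁵ hours.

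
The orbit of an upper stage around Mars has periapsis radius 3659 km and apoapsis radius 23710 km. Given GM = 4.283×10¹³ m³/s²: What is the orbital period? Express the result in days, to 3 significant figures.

Semi-major axis a = (r_p + r_a)/2 = (3659.0 + 23710)/2 = 13684 km = 1.368×10⁷ m.
By Kepler's third law T = 2π√(a³/μ) = 2π × 7.735×10³ = 4.860×10⁴ s.
= 0.5625 days.

T ≈ 0.563 days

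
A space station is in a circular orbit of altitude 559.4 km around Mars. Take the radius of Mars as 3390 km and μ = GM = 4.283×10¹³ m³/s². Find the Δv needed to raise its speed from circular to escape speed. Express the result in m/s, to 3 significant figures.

r = 3390 + 559.4 = 3949.4 km = 3.9494×10⁶ m.
Circular speed v_c = √(μ/r) = 3293 m/s.
Escape speed v_esc = √(2μ/r) = √2 × v_c = 4657 m/s.
Δv = v_esc − v_c = 1364 m/s.

Δv ≈ 1360 m/s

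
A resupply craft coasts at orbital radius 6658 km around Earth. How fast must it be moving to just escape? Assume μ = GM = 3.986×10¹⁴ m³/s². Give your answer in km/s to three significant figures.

r = 6658 km = 6.658×10⁶ m.
Escape speed v_esc = √(2μ/r) = √(2 × 3.986×10¹⁴ / 6.658×10⁶) = √(1.197×10⁸) = 10940 m/s.
= 10.94 km/s.

v_esc ≈ 10.9 km/s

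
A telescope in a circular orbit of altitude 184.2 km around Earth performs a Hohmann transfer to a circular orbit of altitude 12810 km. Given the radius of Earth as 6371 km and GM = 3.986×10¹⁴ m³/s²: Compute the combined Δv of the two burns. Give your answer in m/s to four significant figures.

Δv_total ≈ 3027 m/s

r₁ = 6371 + 184.2 = 6555.2 km = 6.5552×10⁶ m.
r₂ = 6371 + 12810 = 19181 km = 1.9181×10⁷ m.
Transfer ellipse a_t = (r₁ + r₂)/2 = 1.287×10⁷ m.
At r₁: circular v_c1 = √(μ/r₁) = 7798 m/s; transfer-perigee v_p = √[μ(2/r₁ − 1/a_t)] = 9520 m/s.
Δv₁ = v_p − v_c1 = 1723 m/s.
At r₂: circular v_c2 = √(μ/r₂) = 4559 m/s; transfer-apogee v_a = √[μ(2/r₂ − 1/a_t)] = 3254 m/s.
Δv₂ = v_c2 − v_a = 1305 m/s.
Total Δv = Δv₁ + Δv₂ = 3027 m/s.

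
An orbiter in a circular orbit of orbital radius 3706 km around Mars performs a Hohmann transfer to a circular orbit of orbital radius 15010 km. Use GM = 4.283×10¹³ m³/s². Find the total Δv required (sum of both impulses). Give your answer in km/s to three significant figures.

Δv_total ≈ 1.53 km/s

r₁ = 3706 km = 3.706×10⁶ m.
r₂ = 15010 km = 1.501×10⁷ m.
Transfer ellipse a_t = (r₁ + r₂)/2 = 9.358×10⁶ m.
At r₁: circular v_c1 = √(μ/r₁) = 3400 m/s; transfer-periapsis v_p = √[μ(2/r₁ − 1/a_t)] = 4305 m/s.
Δv₁ = v_p − v_c1 = 905.9 m/s.
At r₂: circular v_c2 = √(μ/r₂) = 1689 m/s; transfer-apoapsis v_a = √[μ(2/r₂ − 1/a_t)] = 1063 m/s.
Δv₂ = v_c2 − v_a = 626.2 m/s.
Total Δv = Δv₁ + Δv₂ = 1532 m/s = 1.532 km/s.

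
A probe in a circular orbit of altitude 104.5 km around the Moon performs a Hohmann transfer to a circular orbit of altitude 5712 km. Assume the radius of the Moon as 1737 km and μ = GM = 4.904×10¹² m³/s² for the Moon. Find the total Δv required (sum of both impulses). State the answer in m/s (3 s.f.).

Δv_total ≈ 735 m/s

r₁ = 1737 + 104.5 = 1841.5 km = 1.8415×10⁶ m.
r₂ = 1737 + 5712 = 7449.0 km = 7.4490×10⁶ m.
Transfer ellipse a_t = (r₁ + r₂)/2 = 4.645×10⁶ m.
At r₁: circular v_c1 = √(μ/r₁) = 1632 m/s; transfer-perilune v_p = √[μ(2/r₁ − 1/a_t)] = 2066 m/s.
Δv₁ = v_p − v_c1 = 434.6 m/s.
At r₂: circular v_c2 = √(μ/r₂) = 811.4 m/s; transfer-apolune v_a = √[μ(2/r₂ − 1/a_t)] = 510.9 m/s.
Δv₂ = v_c2 − v_a = 300.5 m/s.
Total Δv = Δv₁ + Δv₂ = 735.1 m/s.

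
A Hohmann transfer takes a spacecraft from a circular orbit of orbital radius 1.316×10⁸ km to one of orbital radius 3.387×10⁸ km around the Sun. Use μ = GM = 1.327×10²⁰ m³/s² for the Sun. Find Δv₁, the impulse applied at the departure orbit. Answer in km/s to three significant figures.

Δv ≈ 6.36 km/s

r₁ = 1.316×10⁸ km = 1.316×10¹¹ m.
r₂ = 3.387×10⁸ km = 3.387×10¹¹ m.
Transfer ellipse a_t = (r₁ + r₂)/2 = 2.352×10¹¹ m.
At r₁: circular v_c1 = √(μ/r₁) = 31750 m/s; transfer-perihelion v_p = √[μ(2/r₁ − 1/a_t)] = 38110 m/s.
Δv₁ = v_p − v_c1 = 6356 m/s.
= 6.356 km/s.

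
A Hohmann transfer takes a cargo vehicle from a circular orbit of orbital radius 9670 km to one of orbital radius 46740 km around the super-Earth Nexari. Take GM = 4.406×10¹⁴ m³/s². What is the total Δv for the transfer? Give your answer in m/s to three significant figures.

r₁ = 9670 km = 9.670×10⁶ m.
r₂ = 46740 km = 4.674×10⁷ m.
Transfer ellipse a_t = (r₁ + r₂)/2 = 2.820×10⁷ m.
At r₁: circular v_c1 = √(μ/r₁) = 6750 m/s; transfer-periapsis v_p = √[μ(2/r₁ − 1/a_t)] = 8689 m/s.
Δv₁ = v_p − v_c1 = 1939 m/s.
At r₂: circular v_c2 = √(μ/r₂) = 3070 m/s; transfer-apoapsis v_a = √[μ(2/r₂ − 1/a_t)] = 1798 m/s.
Δv₂ = v_c2 − v_a = 1273 m/s.
Total Δv = Δv₁ + Δv₂ = 3212 m/s.

Δv_total ≈ 3210 m/s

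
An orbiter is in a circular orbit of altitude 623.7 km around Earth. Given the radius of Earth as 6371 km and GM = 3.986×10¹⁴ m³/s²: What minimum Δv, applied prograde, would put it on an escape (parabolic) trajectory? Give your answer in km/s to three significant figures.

r = 6371 + 623.7 = 6994.7 km = 6.9947×10⁶ m.
Circular speed v_c = √(μ/r) = 7549 m/s.
Escape speed v_esc = √(2μ/r) = √2 × v_c = 10680 m/s.
Δv = v_esc − v_c = 3127 m/s = 3.127 km/s.

Δv ≈ 3.13 km/s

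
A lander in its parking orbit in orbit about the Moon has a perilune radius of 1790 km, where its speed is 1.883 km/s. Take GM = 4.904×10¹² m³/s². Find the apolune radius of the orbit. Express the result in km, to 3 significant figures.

apolune radius ≈ 3280 km

r_p = 1.790×10⁶ m.
Specific energy ε = v²/2 − μ/r = -9.668×10⁵ J/kg, so a = −μ/(2ε) = 2.536×10⁶ m.
The apsides satisfy r_p + r_a = 2a, so the apolune radius is 2a − r_p = 3.282×10⁶ m = 3282.3 km.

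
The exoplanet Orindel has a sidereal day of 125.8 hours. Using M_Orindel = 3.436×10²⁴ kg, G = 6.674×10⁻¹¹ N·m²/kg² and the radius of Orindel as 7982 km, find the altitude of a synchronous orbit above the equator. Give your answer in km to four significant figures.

h_sync ≈ 98030 km

μ = GM = 6.674×10⁻¹¹ × 3.436×10²⁴ = 2.293×10¹⁴ m³/s².
T = 125.8 hours = 4.529×10⁵ s.
A synchronous orbit has period T, so by Kepler's third law a = (μT²/4π²)^(1/3).
μT²/4π² = 2.293×10¹⁴ × (4.529×10⁵)² / 39.48 = 1.191×10²⁴ m³.
a = 1.060×10⁸ m = 1.0601×10⁵ km.
Altitude h = a − R = 1.0601×10⁵ − 7982 = 98028 km.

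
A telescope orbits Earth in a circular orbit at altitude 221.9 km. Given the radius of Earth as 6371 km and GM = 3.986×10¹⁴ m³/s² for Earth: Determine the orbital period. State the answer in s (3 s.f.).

T ≈ 5330 s

r = 6371 + 221.9 = 6592.9 km = 6.5929×10⁶ m.
Kepler's third law: T = 2π√(r³/μ) = 2π√((6.593×10⁶)³ / 3.986×10¹⁴).
r³/μ = 7.189×10⁵ s², so T = 2π × 8.479×10² = 5.328×10³ s.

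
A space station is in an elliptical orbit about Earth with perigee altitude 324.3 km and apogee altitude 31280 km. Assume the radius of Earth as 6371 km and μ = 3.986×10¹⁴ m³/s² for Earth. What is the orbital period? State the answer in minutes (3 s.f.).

T ≈ 548 minutes

r_p = 6371 + 324.3 = 6695.3 km = 6.6953×10⁶ m.
r_a = 6371 + 31280 = 37651 km = 3.7651×10⁷ m.
Semi-major axis a = (r_p + r_a)/2 = (6695.3 + 37651)/2 = 22173 km = 2.217×10⁷ m.
By Kepler's third law T = 2π√(a³/μ) = 2π × 5.230×10³ = 3.286×10⁴ s.
= 547.6 minutes.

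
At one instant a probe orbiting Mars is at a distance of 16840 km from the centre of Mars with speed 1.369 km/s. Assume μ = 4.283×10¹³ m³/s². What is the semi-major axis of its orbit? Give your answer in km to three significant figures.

r = 1.684×10⁷ m.
Vis-viva rearranged: 1/a = 2/r − v²/μ = 1.188×10⁻⁷ − 4.376×10⁻⁸ = 7.501×10⁻⁸ m⁻¹.
a = 1.333×10⁷ m = 13332 km.

a ≈ 13300 km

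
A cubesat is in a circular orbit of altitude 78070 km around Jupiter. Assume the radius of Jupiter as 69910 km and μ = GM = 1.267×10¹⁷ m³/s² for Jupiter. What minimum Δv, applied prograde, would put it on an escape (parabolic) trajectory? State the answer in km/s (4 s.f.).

Δv ≈ 12.12 km/s

r = 69910 + 78070 = 147980 km = 1.4798×10⁸ m.
Circular speed v_c = √(μ/r) = 29260 m/s.
Escape speed v_esc = √(2μ/r) = √2 × v_c = 41380 m/s.
Δv = v_esc − v_c = 12120 m/s = 12.12 km/s.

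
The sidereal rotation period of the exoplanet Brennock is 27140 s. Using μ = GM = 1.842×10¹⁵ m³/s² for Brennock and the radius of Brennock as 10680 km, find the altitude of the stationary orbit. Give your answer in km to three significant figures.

A synchronous orbit has period T, so by Kepler's third law a = (μT²/4π²)^(1/3).
μT²/4π² = 1.842×10¹⁵ × (2.714×10⁴)² / 39.48 = 3.437×10²² m³.
a = 3.251×10⁷ m = 32512 km.
Altitude h = a − R = 32512 − 10680 = 21832 km.

h_sync ≈ 21800 km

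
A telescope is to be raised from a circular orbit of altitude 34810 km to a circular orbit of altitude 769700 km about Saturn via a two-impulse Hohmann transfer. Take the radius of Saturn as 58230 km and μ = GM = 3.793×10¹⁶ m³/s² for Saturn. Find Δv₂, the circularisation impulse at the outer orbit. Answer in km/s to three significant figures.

r₁ = 58230 + 34810 = 93040 km = 9.3040×10⁷ m.
r₂ = 58230 + 769700 = 827930 km = 8.2793×10⁸ m.
Transfer ellipse a_t = (r₁ + r₂)/2 = 4.605×10⁸ m.
At r₁: circular v_c1 = √(μ/r₁) = 20190 m/s; transfer-perikrone v_p = √[μ(2/r₁ − 1/a_t)] = 27070 m/s.
At r₂: circular v_c2 = √(μ/r₂) = 6769 m/s; transfer-apokrone v_a = √[μ(2/r₂ − 1/a_t)] = 3042 m/s.
Δv₂ = v_c2 − v_a = 3726 m/s.
= 3.726 km/s.

Δv ≈ 3.73 km/s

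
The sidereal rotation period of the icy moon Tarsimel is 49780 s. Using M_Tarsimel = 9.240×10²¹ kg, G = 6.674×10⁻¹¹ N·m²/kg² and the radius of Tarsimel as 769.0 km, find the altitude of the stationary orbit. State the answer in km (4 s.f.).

h_sync ≈ 2614 km

μ = GM = 6.674×10⁻¹¹ × 9.240×10²¹ = 6.167×10¹¹ m³/s².
A synchronous orbit has period T, so by Kepler's third law a = (μT²/4π²)^(1/3).
μT²/4π² = 6.167×10¹¹ × (4.978×10⁴)² / 39.48 = 3.871×10¹⁹ m³.
a = 3.383×10⁶ m = 3382.7 km.
Altitude h = a − R = 3382.7 − 769.0 = 2613.7 km.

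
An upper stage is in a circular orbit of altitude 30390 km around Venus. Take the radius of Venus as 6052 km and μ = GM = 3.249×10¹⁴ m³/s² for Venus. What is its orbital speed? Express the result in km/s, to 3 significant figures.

v ≈ 2.99 km/s

r = 6052 + 30390 = 36442 km = 3.6442×10⁷ m.
For a circular orbit v = √(μ/r) = √(3.249×10¹⁴ / 3.644×10⁷) = √(8.916×10⁶) = 2986 m/s.
That is 2.986 km/s.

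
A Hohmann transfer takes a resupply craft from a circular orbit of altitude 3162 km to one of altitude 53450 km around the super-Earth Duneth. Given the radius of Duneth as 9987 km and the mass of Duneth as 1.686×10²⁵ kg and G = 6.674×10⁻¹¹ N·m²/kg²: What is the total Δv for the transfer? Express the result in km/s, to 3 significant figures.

μ = GM = 6.674×10⁻¹¹ × 1.686×10²⁵ = 1.125×10¹⁵ m³/s².
r₁ = 9987 + 3162 = 13149 km = 1.3149×10⁷ m.
r₂ = 9987 + 53450 = 63437 km = 6.3437×10⁷ m.
Transfer ellipse a_t = (r₁ + r₂)/2 = 3.829×10⁷ m.
At r₁: circular v_c1 = √(μ/r₁) = 9251 m/s; transfer-periapsis v_p = √[μ(2/r₁ − 1/a_t)] = 11910 m/s.
Δv₁ = v_p − v_c1 = 2656 m/s.
At r₂: circular v_c2 = √(μ/r₂) = 4212 m/s; transfer-apoapsis v_a = √[μ(2/r₂ − 1/a_t)] = 2468 m/s.
Δv₂ = v_c2 − v_a = 1744 m/s.
Total Δv = Δv₁ + Δv₂ = 4400 m/s = 4.400 km/s.

Δv_total ≈ 4.40 km/s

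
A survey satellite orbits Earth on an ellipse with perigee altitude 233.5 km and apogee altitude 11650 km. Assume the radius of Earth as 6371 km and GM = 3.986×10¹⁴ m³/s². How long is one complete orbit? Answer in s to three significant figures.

T ≈ 13600 s

r_p = 6371 + 233.5 = 6604.5 km = 6.6045×10⁶ m.
r_a = 6371 + 11650 = 18021 km = 1.8021×10⁷ m.
Semi-major axis a = (r_p + r_a)/2 = (6604.5 + 18021)/2 = 12313 km = 1.231×10⁷ m.
By Kepler's third law T = 2π√(a³/μ) = 2π × 2.164×10³ = 1.360×10⁴ s.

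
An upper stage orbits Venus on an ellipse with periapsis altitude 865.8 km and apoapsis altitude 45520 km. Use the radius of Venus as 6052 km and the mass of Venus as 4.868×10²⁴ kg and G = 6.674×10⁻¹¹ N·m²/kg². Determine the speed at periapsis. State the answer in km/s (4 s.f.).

μ = GM = 6.674×10⁻¹¹ × 4.868×10²⁴ = 3.249×10¹⁴ m³/s².
r_p = 6052 + 865.8 = 6917.8 km = 6.9178×10⁶ m.
r_a = 6052 + 45520 = 51572 km = 5.1572×10⁷ m.
Semi-major axis a = (r_p + r_a)/2 = 29245 km = 2.924×10⁷ m.
Vis-viva: v² = μ(2/r − 1/a) = 3.249×10¹⁴ × (2.891×10⁻⁷ − 3.419×10⁻⁸) = 8.282×10⁷ m²/s².
v = 9101 m/s = 9.101 km/s.

v ≈ 9.101 km/s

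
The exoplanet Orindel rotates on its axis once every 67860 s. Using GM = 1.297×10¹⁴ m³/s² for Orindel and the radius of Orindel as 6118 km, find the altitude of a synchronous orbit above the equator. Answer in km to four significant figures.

A synchronous orbit has period T, so by Kepler's third law a = (μT²/4π²)^(1/3).
μT²/4π² = 1.297×10¹⁴ × (6.786×10⁴)² / 39.48 = 1.513×10²² m³.
a = 2.473×10⁷ m = 24733 km.
Altitude h = a − R = 24733 − 6118 = 18615 km.

h_sync ≈ 18610 km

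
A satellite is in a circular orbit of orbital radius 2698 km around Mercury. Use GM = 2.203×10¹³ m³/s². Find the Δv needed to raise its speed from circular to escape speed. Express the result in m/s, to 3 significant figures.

r = 2698 km = 2.698×10⁶ m.
Circular speed v_c = √(μ/r) = 2858 m/s.
Escape speed v_esc = √(2μ/r) = √2 × v_c = 4041 m/s.
Δv = v_esc − v_c = 1184 m/s.

Δv ≈ 1180 m/s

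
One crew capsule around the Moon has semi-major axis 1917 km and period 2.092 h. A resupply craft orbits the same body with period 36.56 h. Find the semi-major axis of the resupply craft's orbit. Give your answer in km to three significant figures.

Kepler's third law: a³ ∝ T², so a₂ = a₁ (T₂/T₁)^(2/3).
T₂/T₁ = 17.48, (T₂/T₁)^(2/3) = 6.734.
a₂ = 1917 × 6.734 = 12910 km.

a₂ ≈ 12900 km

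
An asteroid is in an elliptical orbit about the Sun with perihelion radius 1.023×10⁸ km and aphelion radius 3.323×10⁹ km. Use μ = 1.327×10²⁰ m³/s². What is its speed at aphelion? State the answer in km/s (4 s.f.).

v ≈ 1.544 km/s

Semi-major axis a = (r_p + r_a)/2 = 1.7126×10⁹ km = 1.713×10¹² m.
Vis-viva: v² = μ(2/r − 1/a) = 1.327×10²⁰ × (6.019×10⁻¹³ − 5.839×10⁻¹³) = 2.385×10⁶ m²/s².
v = 1544 m/s = 1.544 km/s.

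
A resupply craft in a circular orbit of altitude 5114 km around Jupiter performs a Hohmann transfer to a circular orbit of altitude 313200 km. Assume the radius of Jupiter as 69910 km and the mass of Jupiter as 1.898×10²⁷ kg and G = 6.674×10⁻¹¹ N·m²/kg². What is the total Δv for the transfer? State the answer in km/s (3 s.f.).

μ = GM = 6.674×10⁻¹¹ × 1.898×10²⁷ = 1.267×10¹⁷ m³/s².
r₁ = 69910 + 5114 = 75024 km = 7.5024×10⁷ m.
r₂ = 69910 + 313200 = 383110 km = 3.8311×10⁸ m.
Transfer ellipse a_t = (r₁ + r₂)/2 = 2.291×10⁸ m.
At r₁: circular v_c1 = √(μ/r₁) = 41090 m/s; transfer-perijove v_p = √[μ(2/r₁ − 1/a_t)] = 53140 m/s.
Δv₁ = v_p − v_c1 = 12050 m/s.
At r₂: circular v_c2 = √(μ/r₂) = 18180 m/s; transfer-apojove v_a = √[μ(2/r₂ − 1/a_t)] = 10410 m/s.
Δv₂ = v_c2 − v_a = 7777 m/s.
Total Δv = Δv₁ + Δv₂ = 19830 m/s = 19.83 km/s.

Δv_total ≈ 19.8 km/s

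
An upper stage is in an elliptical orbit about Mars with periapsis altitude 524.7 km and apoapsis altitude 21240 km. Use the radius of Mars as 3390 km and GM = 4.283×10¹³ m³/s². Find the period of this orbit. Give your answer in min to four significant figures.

r_p = 3390 + 524.7 = 3914.7 km = 3.9147×10⁶ m.
r_a = 3390 + 21240 = 24630 km = 2.4630×10⁷ m.
Semi-major axis a = (r_p + r_a)/2 = (3914.7 + 24630)/2 = 14272 km = 1.427×10⁷ m.
By Kepler's third law T = 2π√(a³/μ) = 2π × 8.239×10³ = 5.177×10⁴ s.
= 862.8 min.

T ≈ 862.8 min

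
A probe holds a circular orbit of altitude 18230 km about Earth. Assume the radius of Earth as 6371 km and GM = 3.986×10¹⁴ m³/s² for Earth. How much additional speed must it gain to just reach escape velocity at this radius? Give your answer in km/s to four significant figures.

Δv ≈ 1.667 km/s

r = 6371 + 18230 = 24601 km = 2.4601×10⁷ m.
Circular speed v_c = √(μ/r) = 4025 m/s.
Escape speed v_esc = √(2μ/r) = √2 × v_c = 5693 m/s.
Δv = v_esc − v_c = 1667 m/s = 1.667 km/s.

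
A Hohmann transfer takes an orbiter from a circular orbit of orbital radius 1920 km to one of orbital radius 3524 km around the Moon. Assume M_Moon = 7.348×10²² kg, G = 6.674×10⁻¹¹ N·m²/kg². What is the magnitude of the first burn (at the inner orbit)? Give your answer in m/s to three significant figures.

Δv ≈ 220 m/s

μ = GM = 6.674×10⁻¹¹ × 7.348×10²² = 4.904×10¹² m³/s².
r₁ = 1920 km = 1.920×10⁶ m.
r₂ = 3524 km = 3.524×10⁶ m.
Transfer ellipse a_t = (r₁ + r₂)/2 = 2.722×10⁶ m.
At r₁: circular v_c1 = √(μ/r₁) = 1598 m/s; transfer-perilune v_p = √[μ(2/r₁ − 1/a_t)] = 1818 m/s.
Δv₁ = v_p − v_c1 = 220.3 m/s.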